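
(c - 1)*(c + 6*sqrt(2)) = c^2 - c + 6*sqrt(2)*c - 6*sqrt(2)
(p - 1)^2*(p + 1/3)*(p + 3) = p^4 + 4*p^3/3 - 14*p^2/3 + 4*p/3 + 1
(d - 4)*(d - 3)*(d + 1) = d^3 - 6*d^2 + 5*d + 12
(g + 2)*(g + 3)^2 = g^3 + 8*g^2 + 21*g + 18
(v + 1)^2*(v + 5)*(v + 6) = v^4 + 13*v^3 + 53*v^2 + 71*v + 30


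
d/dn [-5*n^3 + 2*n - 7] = 2 - 15*n^2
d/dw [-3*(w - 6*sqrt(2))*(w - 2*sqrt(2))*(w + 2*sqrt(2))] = -9*w^2 + 36*sqrt(2)*w + 24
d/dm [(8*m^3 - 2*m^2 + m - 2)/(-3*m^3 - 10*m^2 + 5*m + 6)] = 2*(-43*m^4 + 43*m^3 + 63*m^2 - 32*m + 8)/(9*m^6 + 60*m^5 + 70*m^4 - 136*m^3 - 95*m^2 + 60*m + 36)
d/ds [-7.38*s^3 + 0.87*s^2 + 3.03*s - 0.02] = -22.14*s^2 + 1.74*s + 3.03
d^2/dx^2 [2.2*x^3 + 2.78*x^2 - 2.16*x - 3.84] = 13.2*x + 5.56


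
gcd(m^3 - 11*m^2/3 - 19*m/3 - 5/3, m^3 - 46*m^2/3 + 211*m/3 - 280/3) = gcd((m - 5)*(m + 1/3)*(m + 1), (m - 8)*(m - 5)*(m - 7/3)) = m - 5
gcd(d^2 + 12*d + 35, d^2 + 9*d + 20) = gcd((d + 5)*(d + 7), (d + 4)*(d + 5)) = d + 5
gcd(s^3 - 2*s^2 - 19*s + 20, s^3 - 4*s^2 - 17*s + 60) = s^2 - s - 20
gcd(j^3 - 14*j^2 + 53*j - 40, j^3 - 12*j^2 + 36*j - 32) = j - 8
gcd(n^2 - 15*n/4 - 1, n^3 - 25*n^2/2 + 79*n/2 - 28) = 1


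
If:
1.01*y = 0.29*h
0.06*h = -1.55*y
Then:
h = 0.00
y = 0.00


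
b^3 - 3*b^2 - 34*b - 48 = (b - 8)*(b + 2)*(b + 3)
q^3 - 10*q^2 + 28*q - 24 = (q - 6)*(q - 2)^2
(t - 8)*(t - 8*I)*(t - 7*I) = t^3 - 8*t^2 - 15*I*t^2 - 56*t + 120*I*t + 448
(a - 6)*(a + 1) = a^2 - 5*a - 6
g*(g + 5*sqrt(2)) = g^2 + 5*sqrt(2)*g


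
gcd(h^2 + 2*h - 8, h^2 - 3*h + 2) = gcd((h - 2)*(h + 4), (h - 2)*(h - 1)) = h - 2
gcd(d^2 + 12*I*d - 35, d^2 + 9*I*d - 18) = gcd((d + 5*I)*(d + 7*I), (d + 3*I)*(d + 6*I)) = 1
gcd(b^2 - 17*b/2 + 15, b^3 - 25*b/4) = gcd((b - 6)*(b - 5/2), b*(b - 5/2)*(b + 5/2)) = b - 5/2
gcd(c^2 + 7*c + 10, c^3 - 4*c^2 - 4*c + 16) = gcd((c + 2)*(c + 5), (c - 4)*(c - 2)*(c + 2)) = c + 2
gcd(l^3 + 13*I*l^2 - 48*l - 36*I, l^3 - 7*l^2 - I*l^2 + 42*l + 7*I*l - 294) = l + 6*I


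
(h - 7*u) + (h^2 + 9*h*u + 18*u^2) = h^2 + 9*h*u + h + 18*u^2 - 7*u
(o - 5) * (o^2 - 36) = o^3 - 5*o^2 - 36*o + 180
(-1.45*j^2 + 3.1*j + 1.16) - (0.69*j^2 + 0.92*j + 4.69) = -2.14*j^2 + 2.18*j - 3.53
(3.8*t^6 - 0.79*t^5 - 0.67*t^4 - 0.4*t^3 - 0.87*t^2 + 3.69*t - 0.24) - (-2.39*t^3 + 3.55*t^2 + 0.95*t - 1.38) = 3.8*t^6 - 0.79*t^5 - 0.67*t^4 + 1.99*t^3 - 4.42*t^2 + 2.74*t + 1.14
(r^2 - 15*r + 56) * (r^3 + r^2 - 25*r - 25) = r^5 - 14*r^4 + 16*r^3 + 406*r^2 - 1025*r - 1400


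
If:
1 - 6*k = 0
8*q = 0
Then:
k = 1/6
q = 0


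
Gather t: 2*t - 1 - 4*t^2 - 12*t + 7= -4*t^2 - 10*t + 6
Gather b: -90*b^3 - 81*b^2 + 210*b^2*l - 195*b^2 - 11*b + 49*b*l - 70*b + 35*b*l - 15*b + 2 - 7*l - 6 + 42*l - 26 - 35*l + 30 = -90*b^3 + b^2*(210*l - 276) + b*(84*l - 96)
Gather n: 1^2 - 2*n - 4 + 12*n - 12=10*n - 15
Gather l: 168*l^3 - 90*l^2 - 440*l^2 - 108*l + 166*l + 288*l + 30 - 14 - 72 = 168*l^3 - 530*l^2 + 346*l - 56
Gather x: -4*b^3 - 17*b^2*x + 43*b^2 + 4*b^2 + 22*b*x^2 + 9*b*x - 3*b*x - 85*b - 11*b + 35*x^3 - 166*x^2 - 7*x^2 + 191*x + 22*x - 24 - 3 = -4*b^3 + 47*b^2 - 96*b + 35*x^3 + x^2*(22*b - 173) + x*(-17*b^2 + 6*b + 213) - 27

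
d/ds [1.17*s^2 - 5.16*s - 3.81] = 2.34*s - 5.16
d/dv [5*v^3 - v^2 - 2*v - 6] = 15*v^2 - 2*v - 2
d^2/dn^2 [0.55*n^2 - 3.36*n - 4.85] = 1.10000000000000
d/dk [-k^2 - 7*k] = -2*k - 7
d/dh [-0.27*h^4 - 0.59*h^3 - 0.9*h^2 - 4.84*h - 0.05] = -1.08*h^3 - 1.77*h^2 - 1.8*h - 4.84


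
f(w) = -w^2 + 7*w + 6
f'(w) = 7 - 2*w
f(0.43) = 8.83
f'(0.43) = 6.14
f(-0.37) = 3.27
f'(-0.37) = 7.74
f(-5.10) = -55.71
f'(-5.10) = 17.20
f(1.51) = 14.29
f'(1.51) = 3.98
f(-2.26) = -14.93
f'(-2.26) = 11.52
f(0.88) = 11.39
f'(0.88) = 5.24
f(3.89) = 18.10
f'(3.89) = -0.78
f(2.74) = 17.67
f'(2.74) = 1.52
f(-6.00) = -72.00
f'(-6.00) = 19.00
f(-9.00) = -138.00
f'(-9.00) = 25.00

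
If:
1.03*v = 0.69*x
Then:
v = 0.669902912621359*x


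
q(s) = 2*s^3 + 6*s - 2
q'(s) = 6*s^2 + 6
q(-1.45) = -16.80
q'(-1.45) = 18.62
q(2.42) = 40.86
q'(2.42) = 41.14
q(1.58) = 15.37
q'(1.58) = 20.98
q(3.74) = 125.07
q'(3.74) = 89.93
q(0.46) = 0.95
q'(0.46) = 7.27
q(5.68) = 398.58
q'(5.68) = 199.57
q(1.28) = 9.87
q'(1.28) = 15.83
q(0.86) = 4.43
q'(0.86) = 10.44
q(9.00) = 1510.00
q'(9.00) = 492.00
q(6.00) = 466.00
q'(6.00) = 222.00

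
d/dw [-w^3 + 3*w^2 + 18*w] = -3*w^2 + 6*w + 18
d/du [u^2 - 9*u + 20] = 2*u - 9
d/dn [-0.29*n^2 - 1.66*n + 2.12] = -0.58*n - 1.66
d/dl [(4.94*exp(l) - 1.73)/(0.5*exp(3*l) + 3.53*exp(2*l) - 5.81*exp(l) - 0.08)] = (-4.94*exp(3*l) - 14.8432*exp(2*l) + 12.2138*exp(l) - 10.4465)*exp(l)/(0.25*exp(6*l) + 3.53*exp(5*l) + 6.6509*exp(4*l) - 41.0986*exp(3*l) + 33.1913*exp(2*l) + 0.9296*exp(l) + 0.0064)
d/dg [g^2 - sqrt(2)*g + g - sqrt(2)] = 2*g - sqrt(2) + 1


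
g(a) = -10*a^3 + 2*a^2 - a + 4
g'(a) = -30*a^2 + 4*a - 1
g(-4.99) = 1301.31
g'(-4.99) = -767.96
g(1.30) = -15.89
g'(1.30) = -46.50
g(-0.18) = 4.30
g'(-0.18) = -2.69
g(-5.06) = 1355.81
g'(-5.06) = -789.35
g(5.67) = -1760.21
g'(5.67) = -942.79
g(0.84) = -1.36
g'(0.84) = -18.81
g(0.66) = 1.34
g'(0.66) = -11.43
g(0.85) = -1.55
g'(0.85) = -19.28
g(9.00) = -7133.00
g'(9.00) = -2395.00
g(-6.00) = 2242.00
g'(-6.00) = -1105.00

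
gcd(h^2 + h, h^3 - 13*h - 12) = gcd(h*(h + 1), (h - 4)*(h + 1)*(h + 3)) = h + 1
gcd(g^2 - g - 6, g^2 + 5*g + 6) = g + 2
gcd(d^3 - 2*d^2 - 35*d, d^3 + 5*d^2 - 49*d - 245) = d^2 - 2*d - 35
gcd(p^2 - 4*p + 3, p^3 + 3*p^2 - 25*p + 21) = p^2 - 4*p + 3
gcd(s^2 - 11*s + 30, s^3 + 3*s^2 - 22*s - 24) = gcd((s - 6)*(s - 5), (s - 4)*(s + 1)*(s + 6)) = 1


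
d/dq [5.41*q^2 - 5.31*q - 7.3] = 10.82*q - 5.31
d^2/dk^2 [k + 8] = 0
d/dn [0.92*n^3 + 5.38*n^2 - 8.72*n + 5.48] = 2.76*n^2 + 10.76*n - 8.72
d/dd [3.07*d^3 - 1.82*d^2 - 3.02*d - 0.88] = 9.21*d^2 - 3.64*d - 3.02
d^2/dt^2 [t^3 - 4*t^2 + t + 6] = 6*t - 8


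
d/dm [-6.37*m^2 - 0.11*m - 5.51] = -12.74*m - 0.11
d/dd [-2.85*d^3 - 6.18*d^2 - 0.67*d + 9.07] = -8.55*d^2 - 12.36*d - 0.67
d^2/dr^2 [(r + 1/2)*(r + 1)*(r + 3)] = 6*r + 9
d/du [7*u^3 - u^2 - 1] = u*(21*u - 2)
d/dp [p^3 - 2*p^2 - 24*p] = 3*p^2 - 4*p - 24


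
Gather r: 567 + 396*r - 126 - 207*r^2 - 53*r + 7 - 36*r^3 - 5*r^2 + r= -36*r^3 - 212*r^2 + 344*r + 448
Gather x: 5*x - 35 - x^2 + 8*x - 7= -x^2 + 13*x - 42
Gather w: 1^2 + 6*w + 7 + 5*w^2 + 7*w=5*w^2 + 13*w + 8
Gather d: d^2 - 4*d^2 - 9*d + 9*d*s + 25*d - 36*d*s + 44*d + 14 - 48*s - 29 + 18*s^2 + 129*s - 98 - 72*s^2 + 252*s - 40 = -3*d^2 + d*(60 - 27*s) - 54*s^2 + 333*s - 153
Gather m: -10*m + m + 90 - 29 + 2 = 63 - 9*m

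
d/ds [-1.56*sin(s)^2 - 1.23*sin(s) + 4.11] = -(3.12*sin(s) + 1.23)*cos(s)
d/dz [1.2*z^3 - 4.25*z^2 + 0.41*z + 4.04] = 3.6*z^2 - 8.5*z + 0.41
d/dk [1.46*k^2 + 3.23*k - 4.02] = 2.92*k + 3.23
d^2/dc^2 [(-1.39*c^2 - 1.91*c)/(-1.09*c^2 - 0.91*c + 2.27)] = (1.78106*c^3 + 20.635662*c^2 + 28.355478*c + 22.216036)/(1.295029*c^6 + 3.243513*c^5 - 5.383074*c^4 - 12.756107*c^3 + 11.210622*c^2 + 14.067417*c - 11.697083)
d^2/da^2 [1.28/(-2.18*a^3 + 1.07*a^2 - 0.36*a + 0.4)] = ((16.7424*a - 2.7392)*(2.18*a^3 - 1.07*a^2 + 0.36*a - 0.4) - 1.28*(6.54*a^2 - 2.14*a + 0.36)*(13.08*a^2 - 4.28*a + 0.72))/(2.18*a^3 - 1.07*a^2 + 0.36*a - 0.4)^3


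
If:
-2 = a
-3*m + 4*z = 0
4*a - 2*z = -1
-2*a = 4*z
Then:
No Solution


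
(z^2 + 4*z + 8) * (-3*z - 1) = -3*z^3 - 13*z^2 - 28*z - 8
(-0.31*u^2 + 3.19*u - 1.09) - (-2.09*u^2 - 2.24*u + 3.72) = 1.78*u^2 + 5.43*u - 4.81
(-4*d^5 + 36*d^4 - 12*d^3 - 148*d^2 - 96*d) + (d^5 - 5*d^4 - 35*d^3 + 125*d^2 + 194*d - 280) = -3*d^5 + 31*d^4 - 47*d^3 - 23*d^2 + 98*d - 280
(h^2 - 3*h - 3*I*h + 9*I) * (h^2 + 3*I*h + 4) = h^4 - 3*h^3 + 13*h^2 - 39*h - 12*I*h + 36*I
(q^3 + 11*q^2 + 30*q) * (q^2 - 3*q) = q^5 + 8*q^4 - 3*q^3 - 90*q^2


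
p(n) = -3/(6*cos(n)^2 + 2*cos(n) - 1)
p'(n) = -3*(12*sin(n)*cos(n) + 2*sin(n))/(6*cos(n)^2 + 2*cos(n) - 1)^2 = -6*(6*cos(n) + 1)*sin(n)/(6*cos(n)^2 + 2*cos(n) - 1)^2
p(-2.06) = 4.88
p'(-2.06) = -25.49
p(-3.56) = -1.37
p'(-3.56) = 2.30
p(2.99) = -1.04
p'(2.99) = 0.54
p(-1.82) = 2.66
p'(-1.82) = -2.19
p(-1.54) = 3.22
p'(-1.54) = 8.17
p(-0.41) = -0.51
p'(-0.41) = 0.45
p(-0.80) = -0.91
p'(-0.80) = 2.04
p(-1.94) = 3.19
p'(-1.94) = -7.37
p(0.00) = -0.43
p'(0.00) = 0.00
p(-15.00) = -3.18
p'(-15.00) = -15.60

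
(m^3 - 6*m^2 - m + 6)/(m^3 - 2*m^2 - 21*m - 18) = (m - 1)/(m + 3)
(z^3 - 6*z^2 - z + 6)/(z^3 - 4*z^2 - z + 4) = (z - 6)/(z - 4)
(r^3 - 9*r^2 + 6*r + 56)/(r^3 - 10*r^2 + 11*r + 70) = (r - 4)/(r - 5)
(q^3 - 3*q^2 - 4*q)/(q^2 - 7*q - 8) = q*(q - 4)/(q - 8)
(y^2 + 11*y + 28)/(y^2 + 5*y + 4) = (y + 7)/(y + 1)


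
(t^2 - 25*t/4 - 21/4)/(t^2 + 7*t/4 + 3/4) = (t - 7)/(t + 1)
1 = 1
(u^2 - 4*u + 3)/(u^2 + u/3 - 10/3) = 3*(u^2 - 4*u + 3)/(3*u^2 + u - 10)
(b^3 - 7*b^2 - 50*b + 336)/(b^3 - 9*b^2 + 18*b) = (b^2 - b - 56)/(b*(b - 3))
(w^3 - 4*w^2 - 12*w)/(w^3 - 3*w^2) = (w^2 - 4*w - 12)/(w*(w - 3))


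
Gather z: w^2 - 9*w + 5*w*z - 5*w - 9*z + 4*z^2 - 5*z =w^2 - 14*w + 4*z^2 + z*(5*w - 14)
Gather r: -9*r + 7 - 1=6 - 9*r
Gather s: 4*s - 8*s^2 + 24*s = -8*s^2 + 28*s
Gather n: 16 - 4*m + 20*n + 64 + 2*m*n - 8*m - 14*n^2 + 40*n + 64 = -12*m - 14*n^2 + n*(2*m + 60) + 144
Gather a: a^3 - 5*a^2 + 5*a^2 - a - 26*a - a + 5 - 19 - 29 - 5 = a^3 - 28*a - 48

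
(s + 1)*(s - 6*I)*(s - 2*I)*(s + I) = s^4 + s^3 - 7*I*s^3 - 4*s^2 - 7*I*s^2 - 4*s - 12*I*s - 12*I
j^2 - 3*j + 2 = (j - 2)*(j - 1)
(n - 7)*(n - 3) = n^2 - 10*n + 21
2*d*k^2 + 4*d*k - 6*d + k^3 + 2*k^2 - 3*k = (2*d + k)*(k - 1)*(k + 3)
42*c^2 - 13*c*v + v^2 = (-7*c + v)*(-6*c + v)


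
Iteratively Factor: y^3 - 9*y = (y + 3)*(y^2 - 3*y) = y*(y + 3)*(y - 3)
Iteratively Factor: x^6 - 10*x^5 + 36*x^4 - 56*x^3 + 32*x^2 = (x)*(x^5 - 10*x^4 + 36*x^3 - 56*x^2 + 32*x) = x^2*(x^4 - 10*x^3 + 36*x^2 - 56*x + 32) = x^2*(x - 2)*(x^3 - 8*x^2 + 20*x - 16) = x^2*(x - 4)*(x - 2)*(x^2 - 4*x + 4) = x^2*(x - 4)*(x - 2)^2*(x - 2)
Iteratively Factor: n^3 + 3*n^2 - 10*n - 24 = (n + 4)*(n^2 - n - 6) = (n + 2)*(n + 4)*(n - 3)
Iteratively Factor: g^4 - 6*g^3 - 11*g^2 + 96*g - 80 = (g - 1)*(g^3 - 5*g^2 - 16*g + 80) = (g - 5)*(g - 1)*(g^2 - 16) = (g - 5)*(g - 4)*(g - 1)*(g + 4)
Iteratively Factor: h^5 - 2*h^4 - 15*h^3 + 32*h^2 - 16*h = (h - 1)*(h^4 - h^3 - 16*h^2 + 16*h) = (h - 1)*(h + 4)*(h^3 - 5*h^2 + 4*h) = (h - 4)*(h - 1)*(h + 4)*(h^2 - h) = (h - 4)*(h - 1)^2*(h + 4)*(h)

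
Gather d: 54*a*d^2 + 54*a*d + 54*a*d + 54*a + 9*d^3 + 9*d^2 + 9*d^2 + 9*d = 54*a + 9*d^3 + d^2*(54*a + 18) + d*(108*a + 9)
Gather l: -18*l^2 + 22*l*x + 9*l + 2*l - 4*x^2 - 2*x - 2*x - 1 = -18*l^2 + l*(22*x + 11) - 4*x^2 - 4*x - 1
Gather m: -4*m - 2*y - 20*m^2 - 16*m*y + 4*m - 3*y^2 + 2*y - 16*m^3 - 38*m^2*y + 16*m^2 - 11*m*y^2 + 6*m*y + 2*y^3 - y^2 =-16*m^3 + m^2*(-38*y - 4) + m*(-11*y^2 - 10*y) + 2*y^3 - 4*y^2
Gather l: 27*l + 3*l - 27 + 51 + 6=30*l + 30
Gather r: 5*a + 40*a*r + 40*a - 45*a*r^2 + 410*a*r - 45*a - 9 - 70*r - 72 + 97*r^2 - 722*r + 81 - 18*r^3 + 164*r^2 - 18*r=-18*r^3 + r^2*(261 - 45*a) + r*(450*a - 810)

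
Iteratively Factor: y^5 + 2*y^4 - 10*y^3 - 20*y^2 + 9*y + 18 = (y - 1)*(y^4 + 3*y^3 - 7*y^2 - 27*y - 18) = (y - 1)*(y + 3)*(y^3 - 7*y - 6) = (y - 1)*(y + 2)*(y + 3)*(y^2 - 2*y - 3) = (y - 1)*(y + 1)*(y + 2)*(y + 3)*(y - 3)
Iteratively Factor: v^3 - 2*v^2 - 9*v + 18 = (v - 2)*(v^2 - 9) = (v - 3)*(v - 2)*(v + 3)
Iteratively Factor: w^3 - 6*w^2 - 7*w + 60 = (w + 3)*(w^2 - 9*w + 20) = (w - 4)*(w + 3)*(w - 5)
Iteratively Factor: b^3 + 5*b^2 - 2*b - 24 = (b - 2)*(b^2 + 7*b + 12) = (b - 2)*(b + 4)*(b + 3)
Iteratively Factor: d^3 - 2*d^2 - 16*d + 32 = (d + 4)*(d^2 - 6*d + 8) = (d - 2)*(d + 4)*(d - 4)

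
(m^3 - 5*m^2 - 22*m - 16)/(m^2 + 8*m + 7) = (m^2 - 6*m - 16)/(m + 7)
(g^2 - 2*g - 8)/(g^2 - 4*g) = (g + 2)/g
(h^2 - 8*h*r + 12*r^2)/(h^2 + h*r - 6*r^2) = (h - 6*r)/(h + 3*r)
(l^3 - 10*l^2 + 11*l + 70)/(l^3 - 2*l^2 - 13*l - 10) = (l - 7)/(l + 1)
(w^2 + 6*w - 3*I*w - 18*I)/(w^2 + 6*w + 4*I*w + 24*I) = (w - 3*I)/(w + 4*I)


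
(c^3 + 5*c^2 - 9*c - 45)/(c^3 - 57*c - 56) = (-c^3 - 5*c^2 + 9*c + 45)/(-c^3 + 57*c + 56)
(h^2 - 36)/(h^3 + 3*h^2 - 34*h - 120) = (h + 6)/(h^2 + 9*h + 20)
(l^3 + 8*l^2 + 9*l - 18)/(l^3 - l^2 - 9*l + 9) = (l + 6)/(l - 3)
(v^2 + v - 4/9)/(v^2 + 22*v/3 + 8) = (v - 1/3)/(v + 6)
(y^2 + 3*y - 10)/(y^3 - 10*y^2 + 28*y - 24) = (y + 5)/(y^2 - 8*y + 12)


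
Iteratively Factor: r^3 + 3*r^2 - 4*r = (r - 1)*(r^2 + 4*r) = (r - 1)*(r + 4)*(r)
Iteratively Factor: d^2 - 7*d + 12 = (d - 4)*(d - 3)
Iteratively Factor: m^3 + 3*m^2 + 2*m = (m + 2)*(m^2 + m) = (m + 1)*(m + 2)*(m)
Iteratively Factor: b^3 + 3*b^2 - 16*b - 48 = (b + 3)*(b^2 - 16) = (b - 4)*(b + 3)*(b + 4)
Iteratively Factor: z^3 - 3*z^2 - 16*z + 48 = (z + 4)*(z^2 - 7*z + 12) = (z - 4)*(z + 4)*(z - 3)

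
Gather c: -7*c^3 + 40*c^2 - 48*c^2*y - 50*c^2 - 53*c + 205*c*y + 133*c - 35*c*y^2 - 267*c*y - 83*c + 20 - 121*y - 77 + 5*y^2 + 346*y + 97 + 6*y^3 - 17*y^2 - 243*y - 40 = -7*c^3 + c^2*(-48*y - 10) + c*(-35*y^2 - 62*y - 3) + 6*y^3 - 12*y^2 - 18*y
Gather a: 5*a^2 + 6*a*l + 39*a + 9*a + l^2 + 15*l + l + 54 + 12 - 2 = 5*a^2 + a*(6*l + 48) + l^2 + 16*l + 64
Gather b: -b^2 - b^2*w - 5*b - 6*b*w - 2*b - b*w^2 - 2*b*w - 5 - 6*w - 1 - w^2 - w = b^2*(-w - 1) + b*(-w^2 - 8*w - 7) - w^2 - 7*w - 6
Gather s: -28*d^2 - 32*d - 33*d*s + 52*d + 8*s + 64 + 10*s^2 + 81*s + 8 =-28*d^2 + 20*d + 10*s^2 + s*(89 - 33*d) + 72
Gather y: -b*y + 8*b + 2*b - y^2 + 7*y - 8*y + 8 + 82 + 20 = 10*b - y^2 + y*(-b - 1) + 110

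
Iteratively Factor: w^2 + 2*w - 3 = (w + 3)*(w - 1)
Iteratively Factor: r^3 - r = (r)*(r^2 - 1) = r*(r - 1)*(r + 1)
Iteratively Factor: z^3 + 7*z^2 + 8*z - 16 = (z + 4)*(z^2 + 3*z - 4) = (z + 4)^2*(z - 1)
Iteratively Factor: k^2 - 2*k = (k)*(k - 2)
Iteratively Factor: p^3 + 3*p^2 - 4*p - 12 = (p + 3)*(p^2 - 4) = (p + 2)*(p + 3)*(p - 2)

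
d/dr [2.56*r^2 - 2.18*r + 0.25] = 5.12*r - 2.18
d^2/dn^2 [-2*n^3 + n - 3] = -12*n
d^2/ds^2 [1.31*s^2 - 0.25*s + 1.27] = 2.62000000000000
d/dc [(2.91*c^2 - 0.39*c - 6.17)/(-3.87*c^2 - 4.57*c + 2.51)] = (-14.808*c^2 - 33.1476*c - 29.1758)/(14.9769*c^4 + 35.3718*c^3 + 1.4575*c^2 - 22.9414*c + 6.3001)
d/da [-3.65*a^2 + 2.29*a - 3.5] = 2.29 - 7.3*a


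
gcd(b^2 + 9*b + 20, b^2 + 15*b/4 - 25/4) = b + 5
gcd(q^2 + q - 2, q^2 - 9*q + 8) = q - 1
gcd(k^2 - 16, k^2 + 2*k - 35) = 1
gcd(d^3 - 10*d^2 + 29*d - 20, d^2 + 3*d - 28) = d - 4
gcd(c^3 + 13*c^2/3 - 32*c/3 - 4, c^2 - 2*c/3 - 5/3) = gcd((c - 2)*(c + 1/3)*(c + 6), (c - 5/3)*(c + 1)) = 1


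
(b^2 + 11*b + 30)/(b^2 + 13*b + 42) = (b + 5)/(b + 7)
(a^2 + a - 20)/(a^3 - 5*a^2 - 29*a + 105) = (a - 4)/(a^2 - 10*a + 21)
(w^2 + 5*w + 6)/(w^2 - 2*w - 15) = (w + 2)/(w - 5)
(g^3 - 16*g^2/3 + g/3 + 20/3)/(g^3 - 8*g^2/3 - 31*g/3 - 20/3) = (3*g - 4)/(3*g + 4)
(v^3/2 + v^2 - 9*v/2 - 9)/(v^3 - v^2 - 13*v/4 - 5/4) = 2*(-v^3 - 2*v^2 + 9*v + 18)/(-4*v^3 + 4*v^2 + 13*v + 5)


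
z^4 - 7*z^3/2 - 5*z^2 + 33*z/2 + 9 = (z - 3)^2*(z + 1/2)*(z + 2)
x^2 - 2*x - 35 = (x - 7)*(x + 5)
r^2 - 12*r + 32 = (r - 8)*(r - 4)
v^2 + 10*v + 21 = (v + 3)*(v + 7)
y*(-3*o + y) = -3*o*y + y^2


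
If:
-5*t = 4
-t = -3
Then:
No Solution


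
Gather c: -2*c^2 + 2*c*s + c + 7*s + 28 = -2*c^2 + c*(2*s + 1) + 7*s + 28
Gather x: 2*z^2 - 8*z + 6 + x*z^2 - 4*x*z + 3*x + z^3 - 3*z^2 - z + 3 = x*(z^2 - 4*z + 3) + z^3 - z^2 - 9*z + 9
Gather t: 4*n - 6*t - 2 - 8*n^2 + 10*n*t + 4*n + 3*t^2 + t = -8*n^2 + 8*n + 3*t^2 + t*(10*n - 5) - 2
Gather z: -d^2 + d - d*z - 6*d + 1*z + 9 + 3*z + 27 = -d^2 - 5*d + z*(4 - d) + 36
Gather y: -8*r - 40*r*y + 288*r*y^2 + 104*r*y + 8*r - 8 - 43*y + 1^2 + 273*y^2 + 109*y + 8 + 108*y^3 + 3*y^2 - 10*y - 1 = 108*y^3 + y^2*(288*r + 276) + y*(64*r + 56)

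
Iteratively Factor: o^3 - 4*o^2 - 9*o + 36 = (o - 3)*(o^2 - o - 12) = (o - 3)*(o + 3)*(o - 4)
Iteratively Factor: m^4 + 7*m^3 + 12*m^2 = (m)*(m^3 + 7*m^2 + 12*m) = m^2*(m^2 + 7*m + 12) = m^2*(m + 4)*(m + 3)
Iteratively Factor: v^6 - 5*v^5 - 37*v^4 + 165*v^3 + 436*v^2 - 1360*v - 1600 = (v - 5)*(v^5 - 37*v^3 - 20*v^2 + 336*v + 320) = (v - 5)*(v + 1)*(v^4 - v^3 - 36*v^2 + 16*v + 320) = (v - 5)^2*(v + 1)*(v^3 + 4*v^2 - 16*v - 64) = (v - 5)^2*(v + 1)*(v + 4)*(v^2 - 16) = (v - 5)^2*(v + 1)*(v + 4)^2*(v - 4)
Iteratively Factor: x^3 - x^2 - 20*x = (x - 5)*(x^2 + 4*x) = x*(x - 5)*(x + 4)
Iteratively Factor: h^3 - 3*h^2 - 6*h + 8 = (h + 2)*(h^2 - 5*h + 4) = (h - 1)*(h + 2)*(h - 4)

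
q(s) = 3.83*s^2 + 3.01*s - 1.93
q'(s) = 7.66*s + 3.01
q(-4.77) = 70.86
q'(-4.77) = -33.53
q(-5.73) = 106.57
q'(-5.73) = -40.88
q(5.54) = 132.29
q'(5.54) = 45.45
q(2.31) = 25.46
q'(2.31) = 20.70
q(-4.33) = 56.84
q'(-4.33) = -30.16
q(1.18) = 6.95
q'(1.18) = 12.05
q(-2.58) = 15.80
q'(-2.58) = -16.75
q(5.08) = 112.20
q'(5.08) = 41.92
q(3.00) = 41.57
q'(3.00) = 25.99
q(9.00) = 335.39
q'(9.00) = 71.95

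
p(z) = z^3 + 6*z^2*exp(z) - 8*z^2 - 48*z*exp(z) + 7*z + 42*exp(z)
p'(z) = 6*z^2*exp(z) + 3*z^2 - 36*z*exp(z) - 16*z - 6*exp(z) + 7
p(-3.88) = -199.43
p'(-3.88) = 118.87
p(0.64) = 27.52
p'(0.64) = -52.42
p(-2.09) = -37.86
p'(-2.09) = 65.35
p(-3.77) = -186.57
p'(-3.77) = 114.91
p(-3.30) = -136.36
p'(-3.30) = 99.04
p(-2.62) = -76.03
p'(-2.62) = 78.94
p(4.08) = -3228.28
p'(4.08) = -3143.15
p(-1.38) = 2.58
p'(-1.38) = 48.66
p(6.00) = -12132.86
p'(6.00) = -2401.57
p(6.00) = -12132.86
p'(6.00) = -2401.57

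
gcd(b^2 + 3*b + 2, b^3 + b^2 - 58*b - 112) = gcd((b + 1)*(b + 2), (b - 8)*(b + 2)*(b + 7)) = b + 2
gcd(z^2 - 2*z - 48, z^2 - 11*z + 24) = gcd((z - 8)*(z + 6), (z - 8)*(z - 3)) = z - 8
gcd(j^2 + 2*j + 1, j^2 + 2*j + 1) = j^2 + 2*j + 1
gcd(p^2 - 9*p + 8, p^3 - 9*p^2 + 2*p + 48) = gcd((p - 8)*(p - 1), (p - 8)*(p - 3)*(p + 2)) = p - 8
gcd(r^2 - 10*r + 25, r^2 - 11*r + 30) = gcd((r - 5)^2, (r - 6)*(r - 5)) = r - 5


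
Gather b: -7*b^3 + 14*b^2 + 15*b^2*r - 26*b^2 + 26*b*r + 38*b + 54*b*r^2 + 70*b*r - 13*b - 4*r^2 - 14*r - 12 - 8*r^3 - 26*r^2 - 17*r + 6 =-7*b^3 + b^2*(15*r - 12) + b*(54*r^2 + 96*r + 25) - 8*r^3 - 30*r^2 - 31*r - 6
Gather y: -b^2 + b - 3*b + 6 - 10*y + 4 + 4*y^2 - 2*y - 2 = -b^2 - 2*b + 4*y^2 - 12*y + 8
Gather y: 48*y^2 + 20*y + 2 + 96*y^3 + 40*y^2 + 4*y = 96*y^3 + 88*y^2 + 24*y + 2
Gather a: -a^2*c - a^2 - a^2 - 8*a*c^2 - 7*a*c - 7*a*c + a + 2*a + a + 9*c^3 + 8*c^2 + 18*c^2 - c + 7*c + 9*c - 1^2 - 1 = a^2*(-c - 2) + a*(-8*c^2 - 14*c + 4) + 9*c^3 + 26*c^2 + 15*c - 2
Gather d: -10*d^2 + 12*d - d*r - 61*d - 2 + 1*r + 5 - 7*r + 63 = -10*d^2 + d*(-r - 49) - 6*r + 66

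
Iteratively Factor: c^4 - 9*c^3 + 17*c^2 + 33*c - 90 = (c - 3)*(c^3 - 6*c^2 - c + 30) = (c - 5)*(c - 3)*(c^2 - c - 6) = (c - 5)*(c - 3)*(c + 2)*(c - 3)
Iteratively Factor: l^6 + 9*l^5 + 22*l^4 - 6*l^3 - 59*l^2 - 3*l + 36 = (l + 3)*(l^5 + 6*l^4 + 4*l^3 - 18*l^2 - 5*l + 12) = (l + 3)^2*(l^4 + 3*l^3 - 5*l^2 - 3*l + 4) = (l + 1)*(l + 3)^2*(l^3 + 2*l^2 - 7*l + 4) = (l + 1)*(l + 3)^2*(l + 4)*(l^2 - 2*l + 1) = (l - 1)*(l + 1)*(l + 3)^2*(l + 4)*(l - 1)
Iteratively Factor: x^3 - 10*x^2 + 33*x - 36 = (x - 4)*(x^2 - 6*x + 9) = (x - 4)*(x - 3)*(x - 3)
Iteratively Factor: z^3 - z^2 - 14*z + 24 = (z - 2)*(z^2 + z - 12) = (z - 2)*(z + 4)*(z - 3)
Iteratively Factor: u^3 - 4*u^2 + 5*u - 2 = (u - 1)*(u^2 - 3*u + 2) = (u - 2)*(u - 1)*(u - 1)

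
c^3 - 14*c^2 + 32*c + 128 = (c - 8)^2*(c + 2)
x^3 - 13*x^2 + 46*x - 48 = (x - 8)*(x - 3)*(x - 2)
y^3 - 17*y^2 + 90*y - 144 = (y - 8)*(y - 6)*(y - 3)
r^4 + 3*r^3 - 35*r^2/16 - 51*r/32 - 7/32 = (r - 1)*(r + 1/4)^2*(r + 7/2)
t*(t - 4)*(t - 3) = t^3 - 7*t^2 + 12*t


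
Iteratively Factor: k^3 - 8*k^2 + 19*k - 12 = (k - 4)*(k^2 - 4*k + 3) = (k - 4)*(k - 1)*(k - 3)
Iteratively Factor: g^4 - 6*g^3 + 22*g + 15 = (g - 5)*(g^3 - g^2 - 5*g - 3) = (g - 5)*(g - 3)*(g^2 + 2*g + 1) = (g - 5)*(g - 3)*(g + 1)*(g + 1)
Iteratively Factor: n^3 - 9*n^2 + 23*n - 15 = (n - 3)*(n^2 - 6*n + 5) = (n - 5)*(n - 3)*(n - 1)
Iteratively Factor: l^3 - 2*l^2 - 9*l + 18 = (l - 2)*(l^2 - 9) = (l - 3)*(l - 2)*(l + 3)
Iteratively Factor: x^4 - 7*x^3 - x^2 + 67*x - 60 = (x - 1)*(x^3 - 6*x^2 - 7*x + 60) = (x - 4)*(x - 1)*(x^2 - 2*x - 15) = (x - 5)*(x - 4)*(x - 1)*(x + 3)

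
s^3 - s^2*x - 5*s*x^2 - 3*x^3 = (s - 3*x)*(s + x)^2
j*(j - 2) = j^2 - 2*j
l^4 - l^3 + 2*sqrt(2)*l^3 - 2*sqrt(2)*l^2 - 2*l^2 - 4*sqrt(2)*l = l*(l - 2)*(l + 1)*(l + 2*sqrt(2))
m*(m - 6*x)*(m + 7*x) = m^3 + m^2*x - 42*m*x^2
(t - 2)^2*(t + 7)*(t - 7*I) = t^4 + 3*t^3 - 7*I*t^3 - 24*t^2 - 21*I*t^2 + 28*t + 168*I*t - 196*I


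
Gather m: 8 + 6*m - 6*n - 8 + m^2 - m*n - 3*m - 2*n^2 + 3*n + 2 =m^2 + m*(3 - n) - 2*n^2 - 3*n + 2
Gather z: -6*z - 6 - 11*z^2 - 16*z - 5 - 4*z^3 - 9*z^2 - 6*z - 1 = -4*z^3 - 20*z^2 - 28*z - 12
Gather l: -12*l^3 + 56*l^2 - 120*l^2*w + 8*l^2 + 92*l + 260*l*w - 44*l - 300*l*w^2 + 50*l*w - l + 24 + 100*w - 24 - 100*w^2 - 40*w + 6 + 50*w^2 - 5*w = -12*l^3 + l^2*(64 - 120*w) + l*(-300*w^2 + 310*w + 47) - 50*w^2 + 55*w + 6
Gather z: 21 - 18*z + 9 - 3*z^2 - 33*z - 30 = -3*z^2 - 51*z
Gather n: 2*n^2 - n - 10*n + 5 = 2*n^2 - 11*n + 5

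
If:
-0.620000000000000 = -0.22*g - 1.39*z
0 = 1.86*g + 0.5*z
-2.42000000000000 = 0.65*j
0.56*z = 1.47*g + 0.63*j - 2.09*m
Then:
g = -0.13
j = -3.72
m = -1.34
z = 0.47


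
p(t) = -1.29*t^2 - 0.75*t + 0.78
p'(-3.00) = 6.99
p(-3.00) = -8.58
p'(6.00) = -16.23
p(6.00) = -50.16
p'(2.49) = -7.17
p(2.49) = -9.09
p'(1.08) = -3.54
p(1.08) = -1.53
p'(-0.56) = 0.69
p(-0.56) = 0.80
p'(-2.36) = 5.34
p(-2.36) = -4.63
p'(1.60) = -4.88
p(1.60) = -3.72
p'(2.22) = -6.48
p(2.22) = -7.24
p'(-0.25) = -0.10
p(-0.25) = 0.89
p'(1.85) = -5.52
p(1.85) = -5.02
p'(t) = -2.58*t - 0.75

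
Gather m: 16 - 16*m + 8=24 - 16*m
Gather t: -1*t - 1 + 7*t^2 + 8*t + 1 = 7*t^2 + 7*t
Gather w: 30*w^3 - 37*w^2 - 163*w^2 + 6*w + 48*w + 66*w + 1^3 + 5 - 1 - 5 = 30*w^3 - 200*w^2 + 120*w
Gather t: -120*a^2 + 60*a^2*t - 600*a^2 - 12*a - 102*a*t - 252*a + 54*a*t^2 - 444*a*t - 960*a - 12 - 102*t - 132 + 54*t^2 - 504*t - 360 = -720*a^2 - 1224*a + t^2*(54*a + 54) + t*(60*a^2 - 546*a - 606) - 504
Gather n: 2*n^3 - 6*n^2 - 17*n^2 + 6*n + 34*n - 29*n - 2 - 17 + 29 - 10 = 2*n^3 - 23*n^2 + 11*n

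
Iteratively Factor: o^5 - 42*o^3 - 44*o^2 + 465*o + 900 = (o - 5)*(o^4 + 5*o^3 - 17*o^2 - 129*o - 180) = (o - 5)*(o + 3)*(o^3 + 2*o^2 - 23*o - 60) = (o - 5)*(o + 3)^2*(o^2 - o - 20) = (o - 5)^2*(o + 3)^2*(o + 4)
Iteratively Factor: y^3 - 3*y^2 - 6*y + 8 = (y - 1)*(y^2 - 2*y - 8) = (y - 4)*(y - 1)*(y + 2)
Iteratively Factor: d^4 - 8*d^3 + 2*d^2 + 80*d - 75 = (d - 5)*(d^3 - 3*d^2 - 13*d + 15) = (d - 5)*(d + 3)*(d^2 - 6*d + 5) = (d - 5)^2*(d + 3)*(d - 1)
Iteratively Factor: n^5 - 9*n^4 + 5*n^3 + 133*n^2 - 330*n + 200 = (n - 2)*(n^4 - 7*n^3 - 9*n^2 + 115*n - 100) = (n - 2)*(n + 4)*(n^3 - 11*n^2 + 35*n - 25) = (n - 5)*(n - 2)*(n + 4)*(n^2 - 6*n + 5) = (n - 5)*(n - 2)*(n - 1)*(n + 4)*(n - 5)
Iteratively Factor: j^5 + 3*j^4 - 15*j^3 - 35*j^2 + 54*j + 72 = (j - 3)*(j^4 + 6*j^3 + 3*j^2 - 26*j - 24) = (j - 3)*(j + 1)*(j^3 + 5*j^2 - 2*j - 24) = (j - 3)*(j - 2)*(j + 1)*(j^2 + 7*j + 12) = (j - 3)*(j - 2)*(j + 1)*(j + 4)*(j + 3)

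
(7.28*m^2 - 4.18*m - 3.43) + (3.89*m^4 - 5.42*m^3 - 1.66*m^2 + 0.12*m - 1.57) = 3.89*m^4 - 5.42*m^3 + 5.62*m^2 - 4.06*m - 5.0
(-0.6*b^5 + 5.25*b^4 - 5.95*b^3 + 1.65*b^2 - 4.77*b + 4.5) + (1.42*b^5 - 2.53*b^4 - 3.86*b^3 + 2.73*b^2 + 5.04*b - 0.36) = 0.82*b^5 + 2.72*b^4 - 9.81*b^3 + 4.38*b^2 + 0.27*b + 4.14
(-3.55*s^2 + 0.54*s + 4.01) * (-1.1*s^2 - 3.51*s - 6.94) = 3.905*s^4 + 11.8665*s^3 + 18.3306*s^2 - 17.8227*s - 27.8294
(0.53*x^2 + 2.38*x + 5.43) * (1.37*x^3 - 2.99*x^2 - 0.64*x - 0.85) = 0.7261*x^5 + 1.6759*x^4 - 0.0163000000000002*x^3 - 18.2094*x^2 - 5.4982*x - 4.6155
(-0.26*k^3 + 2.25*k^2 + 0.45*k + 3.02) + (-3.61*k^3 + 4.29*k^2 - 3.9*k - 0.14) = -3.87*k^3 + 6.54*k^2 - 3.45*k + 2.88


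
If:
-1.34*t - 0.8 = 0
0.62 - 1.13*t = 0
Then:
No Solution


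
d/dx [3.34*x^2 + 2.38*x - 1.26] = 6.68*x + 2.38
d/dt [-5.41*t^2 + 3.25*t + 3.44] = 3.25 - 10.82*t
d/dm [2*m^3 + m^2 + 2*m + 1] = 6*m^2 + 2*m + 2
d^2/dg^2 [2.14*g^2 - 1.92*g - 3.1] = 4.28000000000000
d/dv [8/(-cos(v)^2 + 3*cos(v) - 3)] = 8*(3 - 2*cos(v))*sin(v)/(cos(v)^2 - 3*cos(v) + 3)^2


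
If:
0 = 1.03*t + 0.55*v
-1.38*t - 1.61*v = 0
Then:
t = 0.00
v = 0.00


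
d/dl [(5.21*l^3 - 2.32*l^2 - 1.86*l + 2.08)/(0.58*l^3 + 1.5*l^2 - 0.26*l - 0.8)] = (9.1606*l^4 - 0.551600000000001*l^3 - 12.73*l^2 - 2.528*l + 2.0288)/(0.3364*l^6 + 1.74*l^5 + 1.9484*l^4 - 1.708*l^3 - 2.3324*l^2 + 0.416*l + 0.64)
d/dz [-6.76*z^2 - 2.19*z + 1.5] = -13.52*z - 2.19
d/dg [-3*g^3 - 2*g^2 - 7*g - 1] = -9*g^2 - 4*g - 7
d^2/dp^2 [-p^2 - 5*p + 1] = -2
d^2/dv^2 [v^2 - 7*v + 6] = 2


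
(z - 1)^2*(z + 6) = z^3 + 4*z^2 - 11*z + 6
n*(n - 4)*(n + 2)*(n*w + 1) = n^4*w - 2*n^3*w + n^3 - 8*n^2*w - 2*n^2 - 8*n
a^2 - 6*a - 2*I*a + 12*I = (a - 6)*(a - 2*I)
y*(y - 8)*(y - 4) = y^3 - 12*y^2 + 32*y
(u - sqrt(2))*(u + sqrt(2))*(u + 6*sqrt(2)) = u^3 + 6*sqrt(2)*u^2 - 2*u - 12*sqrt(2)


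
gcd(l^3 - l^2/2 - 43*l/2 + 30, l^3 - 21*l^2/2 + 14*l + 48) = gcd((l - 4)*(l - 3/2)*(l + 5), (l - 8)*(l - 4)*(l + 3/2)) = l - 4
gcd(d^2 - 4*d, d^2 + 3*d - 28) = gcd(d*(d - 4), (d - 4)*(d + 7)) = d - 4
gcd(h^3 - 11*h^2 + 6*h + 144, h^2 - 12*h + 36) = h - 6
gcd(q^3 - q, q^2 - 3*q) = q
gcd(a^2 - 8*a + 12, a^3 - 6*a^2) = a - 6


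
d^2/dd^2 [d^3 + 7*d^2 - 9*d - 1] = 6*d + 14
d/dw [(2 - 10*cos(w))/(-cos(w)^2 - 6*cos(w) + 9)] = 2*(5*cos(w)^2 - 2*cos(w) + 39)*sin(w)/(cos(w)^2 + 6*cos(w) - 9)^2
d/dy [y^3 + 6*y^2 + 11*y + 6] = 3*y^2 + 12*y + 11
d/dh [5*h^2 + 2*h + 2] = 10*h + 2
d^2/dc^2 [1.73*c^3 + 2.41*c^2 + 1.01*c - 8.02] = 10.38*c + 4.82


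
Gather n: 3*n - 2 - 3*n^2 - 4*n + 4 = -3*n^2 - n + 2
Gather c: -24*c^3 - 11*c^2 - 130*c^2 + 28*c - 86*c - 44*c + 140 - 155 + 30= -24*c^3 - 141*c^2 - 102*c + 15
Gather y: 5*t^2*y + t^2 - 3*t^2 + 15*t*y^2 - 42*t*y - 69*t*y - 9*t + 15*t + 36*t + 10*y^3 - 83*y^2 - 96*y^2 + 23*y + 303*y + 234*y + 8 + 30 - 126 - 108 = -2*t^2 + 42*t + 10*y^3 + y^2*(15*t - 179) + y*(5*t^2 - 111*t + 560) - 196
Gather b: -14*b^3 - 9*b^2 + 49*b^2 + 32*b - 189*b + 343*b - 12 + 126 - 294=-14*b^3 + 40*b^2 + 186*b - 180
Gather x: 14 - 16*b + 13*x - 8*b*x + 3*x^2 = -16*b + 3*x^2 + x*(13 - 8*b) + 14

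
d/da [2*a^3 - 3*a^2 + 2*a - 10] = 6*a^2 - 6*a + 2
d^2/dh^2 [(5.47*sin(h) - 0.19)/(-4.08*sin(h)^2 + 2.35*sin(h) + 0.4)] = (-91.055808*sin(h)^5 - 39.7950960000001*sin(h)^4 + 123.084216*sin(h)^3 - 11.545501*sin(h)^2 + 63.43876*sin(h) - 13.0023100000001)/(-4.08*sin(h)^2 + 2.35*sin(h) + 0.4)^3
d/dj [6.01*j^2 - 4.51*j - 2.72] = 12.02*j - 4.51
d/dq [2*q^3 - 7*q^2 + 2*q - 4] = 6*q^2 - 14*q + 2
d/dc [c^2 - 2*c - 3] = 2*c - 2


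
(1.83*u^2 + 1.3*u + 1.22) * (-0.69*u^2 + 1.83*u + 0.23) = -1.2627*u^4 + 2.4519*u^3 + 1.9581*u^2 + 2.5316*u + 0.2806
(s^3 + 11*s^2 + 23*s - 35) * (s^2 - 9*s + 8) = s^5 + 2*s^4 - 68*s^3 - 154*s^2 + 499*s - 280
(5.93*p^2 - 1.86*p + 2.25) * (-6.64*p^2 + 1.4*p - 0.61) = -39.3752*p^4 + 20.6524*p^3 - 21.1613*p^2 + 4.2846*p - 1.3725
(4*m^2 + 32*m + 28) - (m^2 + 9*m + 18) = 3*m^2 + 23*m + 10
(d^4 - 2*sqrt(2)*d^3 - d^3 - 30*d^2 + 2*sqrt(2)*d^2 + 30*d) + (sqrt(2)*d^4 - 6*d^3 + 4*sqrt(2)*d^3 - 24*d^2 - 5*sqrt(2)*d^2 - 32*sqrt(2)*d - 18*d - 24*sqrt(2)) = d^4 + sqrt(2)*d^4 - 7*d^3 + 2*sqrt(2)*d^3 - 54*d^2 - 3*sqrt(2)*d^2 - 32*sqrt(2)*d + 12*d - 24*sqrt(2)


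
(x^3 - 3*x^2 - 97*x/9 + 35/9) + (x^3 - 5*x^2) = 2*x^3 - 8*x^2 - 97*x/9 + 35/9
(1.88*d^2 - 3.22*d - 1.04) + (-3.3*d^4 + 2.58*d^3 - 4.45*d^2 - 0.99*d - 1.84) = -3.3*d^4 + 2.58*d^3 - 2.57*d^2 - 4.21*d - 2.88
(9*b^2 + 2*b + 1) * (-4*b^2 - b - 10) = -36*b^4 - 17*b^3 - 96*b^2 - 21*b - 10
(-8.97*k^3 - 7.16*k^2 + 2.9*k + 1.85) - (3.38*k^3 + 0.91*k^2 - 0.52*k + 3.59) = -12.35*k^3 - 8.07*k^2 + 3.42*k - 1.74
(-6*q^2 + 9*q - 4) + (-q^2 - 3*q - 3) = -7*q^2 + 6*q - 7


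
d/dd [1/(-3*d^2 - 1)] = 6*d/(3*d^2 + 1)^2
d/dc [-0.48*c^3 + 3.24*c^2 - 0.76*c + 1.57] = -1.44*c^2 + 6.48*c - 0.76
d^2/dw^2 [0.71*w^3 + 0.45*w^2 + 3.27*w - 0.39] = 4.26*w + 0.9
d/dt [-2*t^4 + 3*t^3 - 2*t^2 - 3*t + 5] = -8*t^3 + 9*t^2 - 4*t - 3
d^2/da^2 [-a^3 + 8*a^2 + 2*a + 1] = 16 - 6*a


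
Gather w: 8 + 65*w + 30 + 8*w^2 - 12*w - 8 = 8*w^2 + 53*w + 30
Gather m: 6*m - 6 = 6*m - 6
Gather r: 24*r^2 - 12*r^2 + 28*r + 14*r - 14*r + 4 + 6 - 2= 12*r^2 + 28*r + 8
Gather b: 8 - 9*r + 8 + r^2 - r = r^2 - 10*r + 16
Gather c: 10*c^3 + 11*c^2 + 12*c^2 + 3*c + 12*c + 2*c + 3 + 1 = 10*c^3 + 23*c^2 + 17*c + 4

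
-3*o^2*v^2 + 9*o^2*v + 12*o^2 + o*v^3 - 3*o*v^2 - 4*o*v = (-3*o + v)*(v - 4)*(o*v + o)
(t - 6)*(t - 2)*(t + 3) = t^3 - 5*t^2 - 12*t + 36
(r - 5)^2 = r^2 - 10*r + 25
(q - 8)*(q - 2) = q^2 - 10*q + 16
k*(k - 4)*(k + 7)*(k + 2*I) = k^4 + 3*k^3 + 2*I*k^3 - 28*k^2 + 6*I*k^2 - 56*I*k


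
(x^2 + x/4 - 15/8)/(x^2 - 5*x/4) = (x + 3/2)/x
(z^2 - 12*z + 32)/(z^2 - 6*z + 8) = (z - 8)/(z - 2)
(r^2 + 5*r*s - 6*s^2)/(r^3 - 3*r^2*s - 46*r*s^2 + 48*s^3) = 1/(r - 8*s)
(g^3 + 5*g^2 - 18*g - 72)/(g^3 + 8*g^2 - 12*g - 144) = (g + 3)/(g + 6)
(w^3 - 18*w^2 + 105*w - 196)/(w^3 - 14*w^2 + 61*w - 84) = (w - 7)/(w - 3)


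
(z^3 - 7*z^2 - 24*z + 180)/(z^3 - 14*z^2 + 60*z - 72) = (z + 5)/(z - 2)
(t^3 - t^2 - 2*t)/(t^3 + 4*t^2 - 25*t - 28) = t*(t - 2)/(t^2 + 3*t - 28)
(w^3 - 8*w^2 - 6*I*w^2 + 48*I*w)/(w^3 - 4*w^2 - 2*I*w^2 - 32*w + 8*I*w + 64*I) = w*(w - 6*I)/(w^2 + 2*w*(2 - I) - 8*I)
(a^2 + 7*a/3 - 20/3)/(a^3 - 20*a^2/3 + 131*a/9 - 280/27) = 9*(a + 4)/(9*a^2 - 45*a + 56)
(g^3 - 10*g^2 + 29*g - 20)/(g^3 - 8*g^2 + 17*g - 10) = (g - 4)/(g - 2)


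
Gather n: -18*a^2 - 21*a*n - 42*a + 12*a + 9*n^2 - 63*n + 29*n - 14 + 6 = -18*a^2 - 30*a + 9*n^2 + n*(-21*a - 34) - 8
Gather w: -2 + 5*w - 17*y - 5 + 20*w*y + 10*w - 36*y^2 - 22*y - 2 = w*(20*y + 15) - 36*y^2 - 39*y - 9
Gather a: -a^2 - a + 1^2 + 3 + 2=-a^2 - a + 6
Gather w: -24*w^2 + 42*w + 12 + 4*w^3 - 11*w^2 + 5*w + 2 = 4*w^3 - 35*w^2 + 47*w + 14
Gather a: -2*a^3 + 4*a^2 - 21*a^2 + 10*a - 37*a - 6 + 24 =-2*a^3 - 17*a^2 - 27*a + 18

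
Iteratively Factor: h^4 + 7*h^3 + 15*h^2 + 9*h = (h + 3)*(h^3 + 4*h^2 + 3*h) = (h + 1)*(h + 3)*(h^2 + 3*h) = h*(h + 1)*(h + 3)*(h + 3)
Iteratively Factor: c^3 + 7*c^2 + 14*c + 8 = (c + 4)*(c^2 + 3*c + 2) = (c + 1)*(c + 4)*(c + 2)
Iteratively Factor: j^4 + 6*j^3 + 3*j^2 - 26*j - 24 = (j + 4)*(j^3 + 2*j^2 - 5*j - 6) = (j + 3)*(j + 4)*(j^2 - j - 2) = (j + 1)*(j + 3)*(j + 4)*(j - 2)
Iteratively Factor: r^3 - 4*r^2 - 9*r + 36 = (r - 3)*(r^2 - r - 12) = (r - 3)*(r + 3)*(r - 4)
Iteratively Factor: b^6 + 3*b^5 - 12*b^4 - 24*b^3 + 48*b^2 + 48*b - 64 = (b - 1)*(b^5 + 4*b^4 - 8*b^3 - 32*b^2 + 16*b + 64) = (b - 1)*(b + 2)*(b^4 + 2*b^3 - 12*b^2 - 8*b + 32) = (b - 1)*(b + 2)^2*(b^3 - 12*b + 16) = (b - 2)*(b - 1)*(b + 2)^2*(b^2 + 2*b - 8) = (b - 2)^2*(b - 1)*(b + 2)^2*(b + 4)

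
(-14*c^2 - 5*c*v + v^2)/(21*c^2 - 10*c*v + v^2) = (2*c + v)/(-3*c + v)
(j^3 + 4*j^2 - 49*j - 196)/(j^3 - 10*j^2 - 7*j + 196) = (j + 7)/(j - 7)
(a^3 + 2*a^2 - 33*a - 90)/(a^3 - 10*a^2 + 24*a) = (a^2 + 8*a + 15)/(a*(a - 4))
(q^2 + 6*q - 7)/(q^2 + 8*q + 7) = (q - 1)/(q + 1)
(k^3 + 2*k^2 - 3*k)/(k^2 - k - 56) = k*(-k^2 - 2*k + 3)/(-k^2 + k + 56)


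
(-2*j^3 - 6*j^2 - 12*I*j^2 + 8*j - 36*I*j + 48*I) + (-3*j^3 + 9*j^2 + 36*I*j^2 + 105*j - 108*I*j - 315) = -5*j^3 + 3*j^2 + 24*I*j^2 + 113*j - 144*I*j - 315 + 48*I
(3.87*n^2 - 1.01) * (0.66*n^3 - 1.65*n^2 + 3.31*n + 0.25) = 2.5542*n^5 - 6.3855*n^4 + 12.1431*n^3 + 2.634*n^2 - 3.3431*n - 0.2525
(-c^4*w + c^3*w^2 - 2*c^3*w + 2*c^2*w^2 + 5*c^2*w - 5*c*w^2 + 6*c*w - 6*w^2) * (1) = -c^4*w + c^3*w^2 - 2*c^3*w + 2*c^2*w^2 + 5*c^2*w - 5*c*w^2 + 6*c*w - 6*w^2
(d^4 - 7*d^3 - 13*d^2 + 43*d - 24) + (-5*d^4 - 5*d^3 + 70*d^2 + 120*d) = -4*d^4 - 12*d^3 + 57*d^2 + 163*d - 24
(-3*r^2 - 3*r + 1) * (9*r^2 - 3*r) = -27*r^4 - 18*r^3 + 18*r^2 - 3*r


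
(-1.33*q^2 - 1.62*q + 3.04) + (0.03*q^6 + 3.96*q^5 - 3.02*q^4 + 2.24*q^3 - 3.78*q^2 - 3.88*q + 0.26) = 0.03*q^6 + 3.96*q^5 - 3.02*q^4 + 2.24*q^3 - 5.11*q^2 - 5.5*q + 3.3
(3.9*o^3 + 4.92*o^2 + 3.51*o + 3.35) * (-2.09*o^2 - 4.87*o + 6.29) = -8.151*o^5 - 29.2758*o^4 - 6.7653*o^3 + 6.8516*o^2 + 5.7634*o + 21.0715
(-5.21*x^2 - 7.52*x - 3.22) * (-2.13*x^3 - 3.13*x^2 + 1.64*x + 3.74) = 11.0973*x^5 + 32.3249*x^4 + 21.8518*x^3 - 21.7396*x^2 - 33.4056*x - 12.0428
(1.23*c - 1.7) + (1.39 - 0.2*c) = 1.03*c - 0.31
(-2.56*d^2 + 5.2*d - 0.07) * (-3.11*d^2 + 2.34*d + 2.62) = 7.9616*d^4 - 22.1624*d^3 + 5.6785*d^2 + 13.4602*d - 0.1834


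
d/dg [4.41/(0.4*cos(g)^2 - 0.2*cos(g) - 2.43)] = (3.528*cos(g) - 0.882)*sin(g)/(-0.4*cos(g)^2 + 0.2*cos(g) + 2.43)^2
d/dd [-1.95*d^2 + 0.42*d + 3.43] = 0.42 - 3.9*d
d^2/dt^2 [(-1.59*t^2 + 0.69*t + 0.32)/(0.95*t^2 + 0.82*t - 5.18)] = (1.77635683940025e-15*t^4 + 3.72267*t^3 - 45.21354*t^2 + 21.86862*t - 75.885568)/(0.857375*t^6 + 2.22015*t^5 - 12.10851*t^4 - 23.659952*t^3 + 66.023244*t^2 + 66.007704*t - 138.991832)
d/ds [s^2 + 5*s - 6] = 2*s + 5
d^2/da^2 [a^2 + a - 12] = 2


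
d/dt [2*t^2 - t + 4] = 4*t - 1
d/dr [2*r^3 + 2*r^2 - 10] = 2*r*(3*r + 2)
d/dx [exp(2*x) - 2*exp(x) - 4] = 2*(exp(x) - 1)*exp(x)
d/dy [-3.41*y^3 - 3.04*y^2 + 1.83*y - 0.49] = -10.23*y^2 - 6.08*y + 1.83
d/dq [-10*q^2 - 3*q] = -20*q - 3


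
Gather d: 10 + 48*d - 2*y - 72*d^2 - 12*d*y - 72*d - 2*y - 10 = -72*d^2 + d*(-12*y - 24) - 4*y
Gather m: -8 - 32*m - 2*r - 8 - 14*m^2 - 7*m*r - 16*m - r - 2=-14*m^2 + m*(-7*r - 48) - 3*r - 18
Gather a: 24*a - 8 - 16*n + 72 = 24*a - 16*n + 64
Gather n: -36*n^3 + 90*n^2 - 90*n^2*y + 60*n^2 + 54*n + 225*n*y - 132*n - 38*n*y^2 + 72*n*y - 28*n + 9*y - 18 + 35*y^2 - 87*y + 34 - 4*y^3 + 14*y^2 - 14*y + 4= -36*n^3 + n^2*(150 - 90*y) + n*(-38*y^2 + 297*y - 106) - 4*y^3 + 49*y^2 - 92*y + 20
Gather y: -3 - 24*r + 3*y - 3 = -24*r + 3*y - 6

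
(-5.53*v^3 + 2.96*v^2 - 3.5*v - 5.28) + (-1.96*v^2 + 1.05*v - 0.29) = -5.53*v^3 + 1.0*v^2 - 2.45*v - 5.57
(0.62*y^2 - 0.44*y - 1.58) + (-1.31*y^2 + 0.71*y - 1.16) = -0.69*y^2 + 0.27*y - 2.74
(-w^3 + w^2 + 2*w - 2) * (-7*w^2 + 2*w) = 7*w^5 - 9*w^4 - 12*w^3 + 18*w^2 - 4*w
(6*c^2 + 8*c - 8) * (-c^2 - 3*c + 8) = -6*c^4 - 26*c^3 + 32*c^2 + 88*c - 64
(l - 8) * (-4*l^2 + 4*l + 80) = -4*l^3 + 36*l^2 + 48*l - 640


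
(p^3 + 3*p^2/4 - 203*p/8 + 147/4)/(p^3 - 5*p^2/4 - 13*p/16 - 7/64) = 8*(2*p^2 + 5*p - 42)/(16*p^2 + 8*p + 1)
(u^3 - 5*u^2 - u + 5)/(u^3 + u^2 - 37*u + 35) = (u + 1)/(u + 7)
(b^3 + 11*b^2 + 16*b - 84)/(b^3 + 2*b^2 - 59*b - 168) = (b^2 + 4*b - 12)/(b^2 - 5*b - 24)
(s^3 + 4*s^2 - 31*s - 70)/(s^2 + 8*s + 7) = (s^2 - 3*s - 10)/(s + 1)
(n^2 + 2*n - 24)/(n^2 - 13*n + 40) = (n^2 + 2*n - 24)/(n^2 - 13*n + 40)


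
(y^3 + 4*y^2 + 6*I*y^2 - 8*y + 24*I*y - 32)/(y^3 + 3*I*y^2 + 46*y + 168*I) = (y^2 + 2*y*(2 + I) + 8*I)/(y^2 - I*y + 42)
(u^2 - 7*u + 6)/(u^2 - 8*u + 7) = (u - 6)/(u - 7)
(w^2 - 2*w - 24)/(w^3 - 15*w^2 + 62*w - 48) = (w + 4)/(w^2 - 9*w + 8)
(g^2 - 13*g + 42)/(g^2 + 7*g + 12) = (g^2 - 13*g + 42)/(g^2 + 7*g + 12)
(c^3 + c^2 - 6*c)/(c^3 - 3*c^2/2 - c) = 2*(c + 3)/(2*c + 1)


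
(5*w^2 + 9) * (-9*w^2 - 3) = -45*w^4 - 96*w^2 - 27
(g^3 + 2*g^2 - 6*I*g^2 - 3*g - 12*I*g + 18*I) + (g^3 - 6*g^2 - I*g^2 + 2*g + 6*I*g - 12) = 2*g^3 - 4*g^2 - 7*I*g^2 - g - 6*I*g - 12 + 18*I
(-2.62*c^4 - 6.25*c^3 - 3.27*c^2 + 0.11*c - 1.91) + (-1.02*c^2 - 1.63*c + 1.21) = -2.62*c^4 - 6.25*c^3 - 4.29*c^2 - 1.52*c - 0.7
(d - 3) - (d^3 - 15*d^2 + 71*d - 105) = -d^3 + 15*d^2 - 70*d + 102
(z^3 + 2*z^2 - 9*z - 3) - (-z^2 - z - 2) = z^3 + 3*z^2 - 8*z - 1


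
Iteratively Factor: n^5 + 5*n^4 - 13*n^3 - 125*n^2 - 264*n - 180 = (n + 2)*(n^4 + 3*n^3 - 19*n^2 - 87*n - 90) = (n + 2)^2*(n^3 + n^2 - 21*n - 45) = (n - 5)*(n + 2)^2*(n^2 + 6*n + 9) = (n - 5)*(n + 2)^2*(n + 3)*(n + 3)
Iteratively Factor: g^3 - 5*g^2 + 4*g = (g)*(g^2 - 5*g + 4) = g*(g - 1)*(g - 4)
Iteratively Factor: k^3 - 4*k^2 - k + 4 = (k + 1)*(k^2 - 5*k + 4) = (k - 4)*(k + 1)*(k - 1)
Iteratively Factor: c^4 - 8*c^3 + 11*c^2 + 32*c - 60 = (c + 2)*(c^3 - 10*c^2 + 31*c - 30) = (c - 3)*(c + 2)*(c^2 - 7*c + 10) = (c - 5)*(c - 3)*(c + 2)*(c - 2)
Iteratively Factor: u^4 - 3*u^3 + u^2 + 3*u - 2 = (u - 1)*(u^3 - 2*u^2 - u + 2) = (u - 1)*(u + 1)*(u^2 - 3*u + 2) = (u - 2)*(u - 1)*(u + 1)*(u - 1)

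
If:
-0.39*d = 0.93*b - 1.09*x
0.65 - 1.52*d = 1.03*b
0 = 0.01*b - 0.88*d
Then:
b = 0.62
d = 0.01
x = 0.53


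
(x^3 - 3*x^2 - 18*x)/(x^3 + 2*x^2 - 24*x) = (x^2 - 3*x - 18)/(x^2 + 2*x - 24)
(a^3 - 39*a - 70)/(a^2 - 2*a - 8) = (a^2 - 2*a - 35)/(a - 4)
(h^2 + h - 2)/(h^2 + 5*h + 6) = (h - 1)/(h + 3)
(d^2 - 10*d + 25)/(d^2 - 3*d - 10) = (d - 5)/(d + 2)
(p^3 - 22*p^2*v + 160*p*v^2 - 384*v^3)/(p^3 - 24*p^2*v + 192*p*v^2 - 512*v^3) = (p - 6*v)/(p - 8*v)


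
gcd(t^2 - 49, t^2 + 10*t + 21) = t + 7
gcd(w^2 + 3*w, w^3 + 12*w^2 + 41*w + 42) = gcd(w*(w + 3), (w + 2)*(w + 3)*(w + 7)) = w + 3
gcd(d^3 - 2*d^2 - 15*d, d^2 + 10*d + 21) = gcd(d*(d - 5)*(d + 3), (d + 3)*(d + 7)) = d + 3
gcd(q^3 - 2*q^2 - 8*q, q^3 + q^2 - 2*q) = q^2 + 2*q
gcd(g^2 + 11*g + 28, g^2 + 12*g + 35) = g + 7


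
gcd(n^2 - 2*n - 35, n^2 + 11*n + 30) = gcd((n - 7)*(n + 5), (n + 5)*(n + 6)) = n + 5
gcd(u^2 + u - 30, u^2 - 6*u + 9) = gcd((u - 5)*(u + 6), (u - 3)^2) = 1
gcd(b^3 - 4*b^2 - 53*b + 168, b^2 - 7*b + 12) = b - 3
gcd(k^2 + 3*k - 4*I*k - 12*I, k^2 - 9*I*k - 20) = k - 4*I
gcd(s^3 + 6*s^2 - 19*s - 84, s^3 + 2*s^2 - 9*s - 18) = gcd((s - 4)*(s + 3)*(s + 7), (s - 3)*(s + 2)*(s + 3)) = s + 3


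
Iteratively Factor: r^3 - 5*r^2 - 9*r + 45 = (r + 3)*(r^2 - 8*r + 15) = (r - 5)*(r + 3)*(r - 3)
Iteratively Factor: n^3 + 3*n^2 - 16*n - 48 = (n + 3)*(n^2 - 16) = (n - 4)*(n + 3)*(n + 4)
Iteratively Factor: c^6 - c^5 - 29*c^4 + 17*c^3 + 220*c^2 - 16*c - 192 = (c + 4)*(c^5 - 5*c^4 - 9*c^3 + 53*c^2 + 8*c - 48) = (c - 4)*(c + 4)*(c^4 - c^3 - 13*c^2 + c + 12) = (c - 4)^2*(c + 4)*(c^3 + 3*c^2 - c - 3) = (c - 4)^2*(c - 1)*(c + 4)*(c^2 + 4*c + 3) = (c - 4)^2*(c - 1)*(c + 3)*(c + 4)*(c + 1)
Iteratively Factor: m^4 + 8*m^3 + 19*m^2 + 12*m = (m + 3)*(m^3 + 5*m^2 + 4*m) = (m + 3)*(m + 4)*(m^2 + m) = (m + 1)*(m + 3)*(m + 4)*(m)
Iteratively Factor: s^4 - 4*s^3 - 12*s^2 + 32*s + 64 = (s + 2)*(s^3 - 6*s^2 + 32) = (s - 4)*(s + 2)*(s^2 - 2*s - 8) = (s - 4)*(s + 2)^2*(s - 4)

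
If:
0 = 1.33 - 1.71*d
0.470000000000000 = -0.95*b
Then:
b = -0.49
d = 0.78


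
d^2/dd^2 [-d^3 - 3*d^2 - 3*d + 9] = -6*d - 6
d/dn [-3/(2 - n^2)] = -6*n/(n^2 - 2)^2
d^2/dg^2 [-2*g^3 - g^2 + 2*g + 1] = -12*g - 2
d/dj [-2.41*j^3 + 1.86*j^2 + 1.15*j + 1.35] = -7.23*j^2 + 3.72*j + 1.15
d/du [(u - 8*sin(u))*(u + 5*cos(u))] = -(u - 8*sin(u))*(5*sin(u) - 1) - (u + 5*cos(u))*(8*cos(u) - 1)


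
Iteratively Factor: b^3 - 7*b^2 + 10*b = (b)*(b^2 - 7*b + 10) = b*(b - 5)*(b - 2)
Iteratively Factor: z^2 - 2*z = (z)*(z - 2)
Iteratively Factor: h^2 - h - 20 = (h + 4)*(h - 5)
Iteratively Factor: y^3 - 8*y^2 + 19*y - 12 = (y - 4)*(y^2 - 4*y + 3) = (y - 4)*(y - 1)*(y - 3)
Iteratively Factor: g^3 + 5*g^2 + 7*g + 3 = (g + 1)*(g^2 + 4*g + 3) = (g + 1)^2*(g + 3)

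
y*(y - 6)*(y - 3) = y^3 - 9*y^2 + 18*y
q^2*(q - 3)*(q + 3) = q^4 - 9*q^2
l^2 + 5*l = l*(l + 5)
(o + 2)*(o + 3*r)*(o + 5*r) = o^3 + 8*o^2*r + 2*o^2 + 15*o*r^2 + 16*o*r + 30*r^2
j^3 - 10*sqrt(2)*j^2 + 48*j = j*(j - 6*sqrt(2))*(j - 4*sqrt(2))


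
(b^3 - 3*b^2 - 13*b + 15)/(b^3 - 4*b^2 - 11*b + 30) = (b - 1)/(b - 2)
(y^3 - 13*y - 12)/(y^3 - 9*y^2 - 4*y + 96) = (y + 1)/(y - 8)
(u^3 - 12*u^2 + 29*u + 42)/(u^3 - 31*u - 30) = (u - 7)/(u + 5)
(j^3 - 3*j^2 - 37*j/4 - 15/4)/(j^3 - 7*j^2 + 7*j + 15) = (j^2 + 2*j + 3/4)/(j^2 - 2*j - 3)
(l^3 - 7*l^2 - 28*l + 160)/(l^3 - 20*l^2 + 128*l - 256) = (l + 5)/(l - 8)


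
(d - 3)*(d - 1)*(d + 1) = d^3 - 3*d^2 - d + 3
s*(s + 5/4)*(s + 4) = s^3 + 21*s^2/4 + 5*s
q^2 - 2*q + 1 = (q - 1)^2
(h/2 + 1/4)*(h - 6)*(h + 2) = h^3/2 - 7*h^2/4 - 7*h - 3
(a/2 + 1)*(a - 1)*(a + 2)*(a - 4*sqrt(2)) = a^4/2 - 2*sqrt(2)*a^3 + 3*a^3/2 - 6*sqrt(2)*a^2 - 2*a + 8*sqrt(2)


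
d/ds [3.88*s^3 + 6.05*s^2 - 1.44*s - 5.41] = 11.64*s^2 + 12.1*s - 1.44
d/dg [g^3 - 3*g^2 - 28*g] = 3*g^2 - 6*g - 28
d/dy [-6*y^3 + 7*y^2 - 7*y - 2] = -18*y^2 + 14*y - 7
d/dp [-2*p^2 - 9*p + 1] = -4*p - 9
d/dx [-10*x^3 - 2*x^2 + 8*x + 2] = -30*x^2 - 4*x + 8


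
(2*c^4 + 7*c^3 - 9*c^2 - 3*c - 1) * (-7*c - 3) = -14*c^5 - 55*c^4 + 42*c^3 + 48*c^2 + 16*c + 3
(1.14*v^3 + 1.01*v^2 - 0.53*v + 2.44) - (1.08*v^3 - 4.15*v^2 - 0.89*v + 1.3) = 0.0599999999999998*v^3 + 5.16*v^2 + 0.36*v + 1.14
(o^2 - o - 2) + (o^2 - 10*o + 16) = 2*o^2 - 11*o + 14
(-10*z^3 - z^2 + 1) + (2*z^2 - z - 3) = -10*z^3 + z^2 - z - 2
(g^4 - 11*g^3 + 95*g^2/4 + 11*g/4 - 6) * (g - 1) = g^5 - 12*g^4 + 139*g^3/4 - 21*g^2 - 35*g/4 + 6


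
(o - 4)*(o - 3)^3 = o^4 - 13*o^3 + 63*o^2 - 135*o + 108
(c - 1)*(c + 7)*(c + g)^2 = c^4 + 2*c^3*g + 6*c^3 + c^2*g^2 + 12*c^2*g - 7*c^2 + 6*c*g^2 - 14*c*g - 7*g^2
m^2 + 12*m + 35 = (m + 5)*(m + 7)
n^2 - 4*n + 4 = (n - 2)^2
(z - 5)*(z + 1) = z^2 - 4*z - 5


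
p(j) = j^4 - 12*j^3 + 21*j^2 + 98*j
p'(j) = 4*j^3 - 36*j^2 + 42*j + 98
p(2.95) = 239.52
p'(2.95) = 11.30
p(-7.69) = 9442.40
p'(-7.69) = -4172.91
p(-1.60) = -47.33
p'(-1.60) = -77.74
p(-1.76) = -32.41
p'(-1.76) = -109.24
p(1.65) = 172.38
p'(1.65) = 87.26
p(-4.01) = 977.05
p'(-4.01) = -907.23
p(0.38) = 39.63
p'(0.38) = 108.98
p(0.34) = 35.29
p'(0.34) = 108.28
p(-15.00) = 94380.00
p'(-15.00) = -22132.00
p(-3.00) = 300.00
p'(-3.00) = -460.00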